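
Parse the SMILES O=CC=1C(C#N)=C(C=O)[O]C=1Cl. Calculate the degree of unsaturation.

Degree of unsaturation = (number of rings) + (number of π bonds).
Ring closures in the SMILES: 1.
π bonds: 4 double bonds (each 1 DoU), 1 triple bond (each 2 DoU) → 6 DoU from unsaturation.
Total DoU = 1 + 6 = 7.

7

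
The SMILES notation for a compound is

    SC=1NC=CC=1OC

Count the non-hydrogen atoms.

8

Every atom symbol written in the SMILES (organic subset) is one heavy atom; implicit H are not written.
Heavy atoms by element → C:5, N:1, O:1, S:1.
Total: 8.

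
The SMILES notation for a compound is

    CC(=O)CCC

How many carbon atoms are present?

5

Count every carbon token in the SMILES (each C, including those in ring-closure positions and inside branches).
Carbon count: 5.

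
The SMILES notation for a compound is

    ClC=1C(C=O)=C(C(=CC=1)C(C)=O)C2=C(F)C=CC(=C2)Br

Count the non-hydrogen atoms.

20

Every atom symbol written in the SMILES (organic subset) is one heavy atom; implicit H are not written.
Heavy atoms by element → Br:1, C:15, Cl:1, F:1, O:2.
Total: 20.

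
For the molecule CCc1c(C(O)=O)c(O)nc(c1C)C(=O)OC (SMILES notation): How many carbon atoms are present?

Count every carbon token in the SMILES (each C, including those in ring-closure positions and inside branches).
Carbon count: 11.

11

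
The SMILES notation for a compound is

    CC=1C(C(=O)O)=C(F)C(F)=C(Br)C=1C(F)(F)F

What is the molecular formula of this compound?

Walk through each heavy atom and fill implicit hydrogens from standard valence (C 4, N 3, O 2, S 2, halogen 1):
  atom 1: C, bond orders sum to 1 (valence 4) → 3 H
  atom 2: C, bond orders sum to 4 (valence 4) → 0 H
  atom 3: C, bond orders sum to 4 (valence 4) → 0 H
  atom 4: C, bond orders sum to 4 (valence 4) → 0 H
  atom 5: O, bond orders sum to 2 (valence 2) → 0 H
  atom 6: O, bond orders sum to 1 (valence 2) → 1 H
  atom 7: C, bond orders sum to 4 (valence 4) → 0 H
  atom 8: F (halogen, monovalent) → 0 H
  atom 9: C, bond orders sum to 4 (valence 4) → 0 H
  atom 10: F (halogen, monovalent) → 0 H
  atom 11: C, bond orders sum to 4 (valence 4) → 0 H
  atom 12: Br (halogen, monovalent) → 0 H
  atom 13: C, bond orders sum to 4 (valence 4) → 0 H
  atom 14: C, bond orders sum to 4 (valence 4) → 0 H
  atom 15: F (halogen, monovalent) → 0 H
  atom 16: F (halogen, monovalent) → 0 H
  atom 17: F (halogen, monovalent) → 0 H
Totals → C:9, H:4, Br:1, F:5, O:2.

C9H4BrF5O2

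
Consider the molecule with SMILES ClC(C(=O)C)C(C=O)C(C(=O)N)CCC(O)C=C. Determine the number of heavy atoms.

Every atom symbol written in the SMILES (organic subset) is one heavy atom; implicit H are not written.
Heavy atoms by element → C:12, Cl:1, N:1, O:4.
Total: 18.

18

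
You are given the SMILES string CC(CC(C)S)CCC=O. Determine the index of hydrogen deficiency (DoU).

Molecular formula: C8H16OS.
DoU = (2C + 2 + N − H − X) / 2, where X is the halogen count and O/S are ignored.
    = (2·8 + 2 + 0 − 16 − 0) / 2 = 2 / 2 = 1.

1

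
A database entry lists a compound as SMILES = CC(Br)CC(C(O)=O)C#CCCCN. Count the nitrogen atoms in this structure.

Scan the SMILES for N atoms (remember two-letter symbols like Cl and Br are single atoms).
Nitrogen count: 1.

1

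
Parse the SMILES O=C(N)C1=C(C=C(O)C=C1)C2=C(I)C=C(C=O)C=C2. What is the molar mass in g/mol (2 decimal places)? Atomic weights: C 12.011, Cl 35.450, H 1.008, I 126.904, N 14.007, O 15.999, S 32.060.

First, the molecular formula is C14H10INO3 (counting implicit H from valence).
  C: 14 × 12.011 = 168.154
  H: 10 × 1.008 = 10.080
  I: 1 × 126.904 = 126.904
  N: 1 × 14.007 = 14.007
  O: 3 × 15.999 = 47.997
Sum: 14×12.011 + 10×1.008 + 1×126.904 + 1×14.007 + 3×15.999 = 367.142 → 367.14 g/mol.

367.14 g/mol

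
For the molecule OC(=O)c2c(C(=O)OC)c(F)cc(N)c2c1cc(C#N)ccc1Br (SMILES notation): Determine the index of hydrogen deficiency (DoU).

Molecular formula: C16H10BrFN2O4.
DoU = (2C + 2 + N − H − X) / 2, where X is the halogen count and O/S are ignored.
    = (2·16 + 2 + 2 − 10 − 2) / 2 = 24 / 2 = 12.

12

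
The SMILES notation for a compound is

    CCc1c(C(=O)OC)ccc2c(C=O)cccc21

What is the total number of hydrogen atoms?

Walk through each heavy atom and fill implicit hydrogens from standard valence (C 4, N 3, O 2, S 2, halogen 1); for lowercase aromatic atoms, an aromatic c carries 1 H when it has two neighbours and 0 H with three, and aromatic n carries 0 H:
  atom 1: C, bond orders sum to 1 (valence 4) → 3 H
  atom 2: C, bond orders sum to 2 (valence 4) → 2 H
  atom 3: aromatic c, 3 neighbours → 0 H
  atom 4: aromatic c, 3 neighbours → 0 H
  atom 5: C, bond orders sum to 4 (valence 4) → 0 H
  atom 6: O, bond orders sum to 2 (valence 2) → 0 H
  atom 7: O, bond orders sum to 2 (valence 2) → 0 H
  atom 8: C, bond orders sum to 1 (valence 4) → 3 H
  atom 9: aromatic c, 2 neighbours → 1 H
  atom 10: aromatic c, 2 neighbours → 1 H
  atom 11: aromatic c, 3 neighbours → 0 H
  atom 12: aromatic c, 3 neighbours → 0 H
  atom 13: C, bond orders sum to 3 (valence 4) → 1 H
  atom 14: O, bond orders sum to 2 (valence 2) → 0 H
  atom 15: aromatic c, 2 neighbours → 1 H
  atom 16: aromatic c, 2 neighbours → 1 H
  atom 17: aromatic c, 2 neighbours → 1 H
  atom 18: aromatic c, 3 neighbours → 0 H
Total hydrogens: 14.

14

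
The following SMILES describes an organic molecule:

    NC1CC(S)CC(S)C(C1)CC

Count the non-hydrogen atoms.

Every atom symbol written in the SMILES (organic subset) is one heavy atom; implicit H are not written.
Heavy atoms by element → C:9, N:1, S:2.
Total: 12.

12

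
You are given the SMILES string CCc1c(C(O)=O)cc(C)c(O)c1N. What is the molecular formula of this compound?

C10H13NO3

Walk through each heavy atom and fill implicit hydrogens from standard valence (C 4, N 3, O 2, S 2, halogen 1); for lowercase aromatic atoms, an aromatic c carries 1 H when it has two neighbours and 0 H with three, and aromatic n carries 0 H:
  atom 1: C, bond orders sum to 1 (valence 4) → 3 H
  atom 2: C, bond orders sum to 2 (valence 4) → 2 H
  atom 3: aromatic c, 3 neighbours → 0 H
  atom 4: aromatic c, 3 neighbours → 0 H
  atom 5: C, bond orders sum to 4 (valence 4) → 0 H
  atom 6: O, bond orders sum to 1 (valence 2) → 1 H
  atom 7: O, bond orders sum to 2 (valence 2) → 0 H
  atom 8: aromatic c, 2 neighbours → 1 H
  atom 9: aromatic c, 3 neighbours → 0 H
  atom 10: C, bond orders sum to 1 (valence 4) → 3 H
  atom 11: aromatic c, 3 neighbours → 0 H
  atom 12: O, bond orders sum to 1 (valence 2) → 1 H
  atom 13: aromatic c, 3 neighbours → 0 H
  atom 14: N, bond orders sum to 1 (valence 3) → 2 H
Totals → C:10, H:13, N:1, O:3.
In Hill order: C10H13NO3.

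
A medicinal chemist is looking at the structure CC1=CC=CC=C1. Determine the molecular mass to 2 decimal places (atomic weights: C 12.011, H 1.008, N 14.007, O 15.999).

92.14 g/mol

First, the molecular formula is C7H8 (counting implicit H from valence).
  C: 7 × 12.011 = 84.077
  H: 8 × 1.008 = 8.064
Sum: 7×12.011 + 8×1.008 = 92.141 → 92.14 g/mol.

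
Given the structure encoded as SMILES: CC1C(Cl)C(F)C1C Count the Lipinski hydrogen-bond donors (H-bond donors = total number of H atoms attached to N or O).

Donors: find every N or O and count the H atoms it carries.
  (no N or O atoms present)
Lipinski HBD = 0.

0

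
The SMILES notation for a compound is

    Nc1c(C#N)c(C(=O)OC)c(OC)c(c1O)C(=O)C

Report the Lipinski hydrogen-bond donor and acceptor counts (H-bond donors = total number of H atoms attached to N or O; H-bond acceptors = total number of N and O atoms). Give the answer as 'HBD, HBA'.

3, 7

Donors: find every N or O and count the H atoms it carries.
  atom 1 (N): bond orders sum to 1 → 2 H
  atom 5 (N): bond orders sum to 3 → 0 H
  atom 8 (O): bond orders sum to 2 → 0 H
  atom 9 (O): bond orders sum to 2 → 0 H
  atom 12 (O): bond orders sum to 2 → 0 H
  atom 16 (O): bond orders sum to 1 → 1 H
  atom 18 (O): bond orders sum to 2 → 0 H
Lipinski HBD = 3.
Acceptors: N atoms = 2, O atoms = 5 → HBA = 7.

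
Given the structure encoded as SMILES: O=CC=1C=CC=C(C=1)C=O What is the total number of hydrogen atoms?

Walk through each heavy atom and fill implicit hydrogens from standard valence (C 4, N 3, O 2, S 2, halogen 1):
  atom 1: O, bond orders sum to 2 (valence 2) → 0 H
  atom 2: C, bond orders sum to 3 (valence 4) → 1 H
  atom 3: C, bond orders sum to 4 (valence 4) → 0 H
  atom 4: C, bond orders sum to 3 (valence 4) → 1 H
  atom 5: C, bond orders sum to 3 (valence 4) → 1 H
  atom 6: C, bond orders sum to 3 (valence 4) → 1 H
  atom 7: C, bond orders sum to 4 (valence 4) → 0 H
  atom 8: C, bond orders sum to 3 (valence 4) → 1 H
  atom 9: C, bond orders sum to 3 (valence 4) → 1 H
  atom 10: O, bond orders sum to 2 (valence 2) → 0 H
Total hydrogens: 6.

6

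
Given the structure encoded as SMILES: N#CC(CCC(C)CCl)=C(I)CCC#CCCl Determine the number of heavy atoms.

Every atom symbol written in the SMILES (organic subset) is one heavy atom; implicit H are not written.
Heavy atoms by element → C:13, Cl:2, I:1, N:1.
Total: 17.

17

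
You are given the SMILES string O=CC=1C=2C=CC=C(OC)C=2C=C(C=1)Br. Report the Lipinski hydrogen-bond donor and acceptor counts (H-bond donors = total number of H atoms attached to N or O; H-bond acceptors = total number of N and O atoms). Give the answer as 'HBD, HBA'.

Donors: find every N or O and count the H atoms it carries.
  atom 1 (O): bond orders sum to 2 → 0 H
  atom 9 (O): bond orders sum to 2 → 0 H
Lipinski HBD = 0.
Acceptors: N atoms = 0, O atoms = 2 → HBA = 2.

0, 2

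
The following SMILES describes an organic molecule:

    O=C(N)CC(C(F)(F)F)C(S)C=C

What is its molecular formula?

Walk through each heavy atom and fill implicit hydrogens from standard valence (C 4, N 3, O 2, S 2, halogen 1):
  atom 1: O, bond orders sum to 2 (valence 2) → 0 H
  atom 2: C, bond orders sum to 4 (valence 4) → 0 H
  atom 3: N, bond orders sum to 1 (valence 3) → 2 H
  atom 4: C, bond orders sum to 2 (valence 4) → 2 H
  atom 5: C, bond orders sum to 3 (valence 4) → 1 H
  atom 6: C, bond orders sum to 4 (valence 4) → 0 H
  atom 7: F (halogen, monovalent) → 0 H
  atom 8: F (halogen, monovalent) → 0 H
  atom 9: F (halogen, monovalent) → 0 H
  atom 10: C, bond orders sum to 3 (valence 4) → 1 H
  atom 11: S, bond orders sum to 1 (valence 2) → 1 H
  atom 12: C, bond orders sum to 3 (valence 4) → 1 H
  atom 13: C, bond orders sum to 2 (valence 4) → 2 H
Totals → C:7, H:10, F:3, N:1, O:1, S:1.
In Hill order: C7H10F3NOS.

C7H10F3NOS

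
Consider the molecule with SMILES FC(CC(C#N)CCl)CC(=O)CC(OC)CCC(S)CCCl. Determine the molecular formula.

Walk through each heavy atom and fill implicit hydrogens from standard valence (C 4, N 3, O 2, S 2, halogen 1):
  atom 1: F (halogen, monovalent) → 0 H
  atom 2: C, bond orders sum to 3 (valence 4) → 1 H
  atom 3: C, bond orders sum to 2 (valence 4) → 2 H
  atom 4: C, bond orders sum to 3 (valence 4) → 1 H
  atom 5: C, bond orders sum to 4 (valence 4) → 0 H
  atom 6: N, bond orders sum to 3 (valence 3) → 0 H
  atom 7: C, bond orders sum to 2 (valence 4) → 2 H
  atom 8: Cl (halogen, monovalent) → 0 H
  atom 9: C, bond orders sum to 2 (valence 4) → 2 H
  atom 10: C, bond orders sum to 4 (valence 4) → 0 H
  atom 11: O, bond orders sum to 2 (valence 2) → 0 H
  atom 12: C, bond orders sum to 2 (valence 4) → 2 H
  atom 13: C, bond orders sum to 3 (valence 4) → 1 H
  atom 14: O, bond orders sum to 2 (valence 2) → 0 H
  atom 15: C, bond orders sum to 1 (valence 4) → 3 H
  atom 16: C, bond orders sum to 2 (valence 4) → 2 H
  atom 17: C, bond orders sum to 2 (valence 4) → 2 H
  atom 18: C, bond orders sum to 3 (valence 4) → 1 H
  atom 19: S, bond orders sum to 1 (valence 2) → 1 H
  atom 20: C, bond orders sum to 2 (valence 4) → 2 H
  atom 21: C, bond orders sum to 2 (valence 4) → 2 H
  atom 22: Cl (halogen, monovalent) → 0 H
Totals → C:15, H:24, Cl:2, F:1, N:1, O:2, S:1.

C15H24Cl2FNO2S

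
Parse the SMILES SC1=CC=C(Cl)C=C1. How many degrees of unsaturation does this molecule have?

4

Molecular formula: C6H5ClS.
DoU = (2C + 2 + N − H − X) / 2, where X is the halogen count and O/S are ignored.
    = (2·6 + 2 + 0 − 5 − 1) / 2 = 8 / 2 = 4.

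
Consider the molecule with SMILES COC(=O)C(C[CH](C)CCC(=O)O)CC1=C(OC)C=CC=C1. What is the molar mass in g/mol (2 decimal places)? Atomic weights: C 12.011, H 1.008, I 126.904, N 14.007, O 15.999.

308.37 g/mol

First, the molecular formula is C17H24O5 (counting implicit H from valence).
  C: 17 × 12.011 = 204.187
  H: 24 × 1.008 = 24.192
  O: 5 × 15.999 = 79.995
Sum: 17×12.011 + 24×1.008 + 5×15.999 = 308.374 → 308.37 g/mol.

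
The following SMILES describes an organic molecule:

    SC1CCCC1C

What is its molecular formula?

Walk through each heavy atom and fill implicit hydrogens from standard valence (C 4, N 3, O 2, S 2, halogen 1):
  atom 1: S, bond orders sum to 1 (valence 2) → 1 H
  atom 2: C, bond orders sum to 3 (valence 4) → 1 H
  atom 3: C, bond orders sum to 2 (valence 4) → 2 H
  atom 4: C, bond orders sum to 2 (valence 4) → 2 H
  atom 5: C, bond orders sum to 2 (valence 4) → 2 H
  atom 6: C, bond orders sum to 3 (valence 4) → 1 H
  atom 7: C, bond orders sum to 1 (valence 4) → 3 H
Totals → C:6, H:12, S:1.

C6H12S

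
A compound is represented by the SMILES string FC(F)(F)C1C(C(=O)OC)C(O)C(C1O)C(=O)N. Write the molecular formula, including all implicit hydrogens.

Walk through each heavy atom and fill implicit hydrogens from standard valence (C 4, N 3, O 2, S 2, halogen 1):
  atom 1: F (halogen, monovalent) → 0 H
  atom 2: C, bond orders sum to 4 (valence 4) → 0 H
  atom 3: F (halogen, monovalent) → 0 H
  atom 4: F (halogen, monovalent) → 0 H
  atom 5: C, bond orders sum to 3 (valence 4) → 1 H
  atom 6: C, bond orders sum to 3 (valence 4) → 1 H
  atom 7: C, bond orders sum to 4 (valence 4) → 0 H
  atom 8: O, bond orders sum to 2 (valence 2) → 0 H
  atom 9: O, bond orders sum to 2 (valence 2) → 0 H
  atom 10: C, bond orders sum to 1 (valence 4) → 3 H
  atom 11: C, bond orders sum to 3 (valence 4) → 1 H
  atom 12: O, bond orders sum to 1 (valence 2) → 1 H
  atom 13: C, bond orders sum to 3 (valence 4) → 1 H
  atom 14: C, bond orders sum to 3 (valence 4) → 1 H
  atom 15: O, bond orders sum to 1 (valence 2) → 1 H
  atom 16: C, bond orders sum to 4 (valence 4) → 0 H
  atom 17: O, bond orders sum to 2 (valence 2) → 0 H
  atom 18: N, bond orders sum to 1 (valence 3) → 2 H
Totals → C:9, H:12, F:3, N:1, O:5.
In Hill order: C9H12F3NO5.

C9H12F3NO5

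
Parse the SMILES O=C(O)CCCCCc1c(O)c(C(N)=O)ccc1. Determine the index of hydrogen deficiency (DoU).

6

Molecular formula: C13H17NO4.
DoU = (2C + 2 + N − H − X) / 2, where X is the halogen count and O/S are ignored.
    = (2·13 + 2 + 1 − 17 − 0) / 2 = 12 / 2 = 6.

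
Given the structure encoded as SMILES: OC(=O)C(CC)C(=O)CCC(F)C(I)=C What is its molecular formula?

C10H14FIO3

Walk through each heavy atom and fill implicit hydrogens from standard valence (C 4, N 3, O 2, S 2, halogen 1):
  atom 1: O, bond orders sum to 1 (valence 2) → 1 H
  atom 2: C, bond orders sum to 4 (valence 4) → 0 H
  atom 3: O, bond orders sum to 2 (valence 2) → 0 H
  atom 4: C, bond orders sum to 3 (valence 4) → 1 H
  atom 5: C, bond orders sum to 2 (valence 4) → 2 H
  atom 6: C, bond orders sum to 1 (valence 4) → 3 H
  atom 7: C, bond orders sum to 4 (valence 4) → 0 H
  atom 8: O, bond orders sum to 2 (valence 2) → 0 H
  atom 9: C, bond orders sum to 2 (valence 4) → 2 H
  atom 10: C, bond orders sum to 2 (valence 4) → 2 H
  atom 11: C, bond orders sum to 3 (valence 4) → 1 H
  atom 12: F (halogen, monovalent) → 0 H
  atom 13: C, bond orders sum to 4 (valence 4) → 0 H
  atom 14: I (halogen, monovalent) → 0 H
  atom 15: C, bond orders sum to 2 (valence 4) → 2 H
Totals → C:10, H:14, F:1, I:1, O:3.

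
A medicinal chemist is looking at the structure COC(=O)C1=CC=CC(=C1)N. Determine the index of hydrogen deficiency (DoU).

Degree of unsaturation = (number of rings) + (number of π bonds).
Ring closures in the SMILES: 1.
π bonds: 4 double bonds (each 1 DoU) → 4 DoU from unsaturation.
Total DoU = 1 + 4 = 5.

5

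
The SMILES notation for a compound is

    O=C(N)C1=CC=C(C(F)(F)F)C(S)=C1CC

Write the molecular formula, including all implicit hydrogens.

C10H10F3NOS

Walk through each heavy atom and fill implicit hydrogens from standard valence (C 4, N 3, O 2, S 2, halogen 1):
  atom 1: O, bond orders sum to 2 (valence 2) → 0 H
  atom 2: C, bond orders sum to 4 (valence 4) → 0 H
  atom 3: N, bond orders sum to 1 (valence 3) → 2 H
  atom 4: C, bond orders sum to 4 (valence 4) → 0 H
  atom 5: C, bond orders sum to 3 (valence 4) → 1 H
  atom 6: C, bond orders sum to 3 (valence 4) → 1 H
  atom 7: C, bond orders sum to 4 (valence 4) → 0 H
  atom 8: C, bond orders sum to 4 (valence 4) → 0 H
  atom 9: F (halogen, monovalent) → 0 H
  atom 10: F (halogen, monovalent) → 0 H
  atom 11: F (halogen, monovalent) → 0 H
  atom 12: C, bond orders sum to 4 (valence 4) → 0 H
  atom 13: S, bond orders sum to 1 (valence 2) → 1 H
  atom 14: C, bond orders sum to 4 (valence 4) → 0 H
  atom 15: C, bond orders sum to 2 (valence 4) → 2 H
  atom 16: C, bond orders sum to 1 (valence 4) → 3 H
Totals → C:10, H:10, F:3, N:1, O:1, S:1.
In Hill order: C10H10F3NOS.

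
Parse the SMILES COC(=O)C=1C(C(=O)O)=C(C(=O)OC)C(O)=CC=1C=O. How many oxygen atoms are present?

8

Scan the SMILES for O atoms (remember two-letter symbols like Cl and Br are single atoms).
Oxygen count: 8.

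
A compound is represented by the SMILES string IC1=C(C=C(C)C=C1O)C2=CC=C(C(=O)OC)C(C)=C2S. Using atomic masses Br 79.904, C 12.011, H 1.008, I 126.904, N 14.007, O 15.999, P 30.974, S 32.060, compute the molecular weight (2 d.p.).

414.26 g/mol

First, the molecular formula is C16H15IO3S (counting implicit H from valence).
  C: 16 × 12.011 = 192.176
  H: 15 × 1.008 = 15.120
  I: 1 × 126.904 = 126.904
  O: 3 × 15.999 = 47.997
  S: 1 × 32.060 = 32.060
Sum: 16×12.011 + 15×1.008 + 1×126.904 + 3×15.999 + 1×32.060 = 414.257 → 414.26 g/mol.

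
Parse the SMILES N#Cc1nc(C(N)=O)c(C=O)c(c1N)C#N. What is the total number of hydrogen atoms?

5

Walk through each heavy atom and fill implicit hydrogens from standard valence (C 4, N 3, O 2, S 2, halogen 1); for lowercase aromatic atoms, an aromatic c carries 1 H when it has two neighbours and 0 H with three, and aromatic n carries 0 H:
  atom 1: N, bond orders sum to 3 (valence 3) → 0 H
  atom 2: C, bond orders sum to 4 (valence 4) → 0 H
  atom 3: aromatic c, 3 neighbours → 0 H
  atom 4: aromatic n, 2 neighbours → 0 H
  atom 5: aromatic c, 3 neighbours → 0 H
  atom 6: C, bond orders sum to 4 (valence 4) → 0 H
  atom 7: N, bond orders sum to 1 (valence 3) → 2 H
  atom 8: O, bond orders sum to 2 (valence 2) → 0 H
  atom 9: aromatic c, 3 neighbours → 0 H
  atom 10: C, bond orders sum to 3 (valence 4) → 1 H
  atom 11: O, bond orders sum to 2 (valence 2) → 0 H
  atom 12: aromatic c, 3 neighbours → 0 H
  atom 13: aromatic c, 3 neighbours → 0 H
  atom 14: N, bond orders sum to 1 (valence 3) → 2 H
  atom 15: C, bond orders sum to 4 (valence 4) → 0 H
  atom 16: N, bond orders sum to 3 (valence 3) → 0 H
Total hydrogens: 5.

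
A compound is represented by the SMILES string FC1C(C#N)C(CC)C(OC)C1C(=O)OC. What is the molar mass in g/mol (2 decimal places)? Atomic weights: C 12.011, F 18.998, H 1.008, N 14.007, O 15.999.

229.25 g/mol

First, the molecular formula is C11H16FNO3 (counting implicit H from valence).
  C: 11 × 12.011 = 132.121
  F: 1 × 18.998 = 18.998
  H: 16 × 1.008 = 16.128
  N: 1 × 14.007 = 14.007
  O: 3 × 15.999 = 47.997
Sum: 11×12.011 + 1×18.998 + 16×1.008 + 1×14.007 + 3×15.999 = 229.251 → 229.25 g/mol.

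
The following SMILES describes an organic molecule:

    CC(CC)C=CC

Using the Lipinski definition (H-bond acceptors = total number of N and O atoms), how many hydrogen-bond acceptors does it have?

0

N atoms: 0; O atoms: 0.
Lipinski HBA = 0 + 0 = 0.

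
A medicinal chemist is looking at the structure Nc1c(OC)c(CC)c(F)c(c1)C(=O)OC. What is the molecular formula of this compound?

C11H14FNO3

Walk through each heavy atom and fill implicit hydrogens from standard valence (C 4, N 3, O 2, S 2, halogen 1); for lowercase aromatic atoms, an aromatic c carries 1 H when it has two neighbours and 0 H with three, and aromatic n carries 0 H:
  atom 1: N, bond orders sum to 1 (valence 3) → 2 H
  atom 2: aromatic c, 3 neighbours → 0 H
  atom 3: aromatic c, 3 neighbours → 0 H
  atom 4: O, bond orders sum to 2 (valence 2) → 0 H
  atom 5: C, bond orders sum to 1 (valence 4) → 3 H
  atom 6: aromatic c, 3 neighbours → 0 H
  atom 7: C, bond orders sum to 2 (valence 4) → 2 H
  atom 8: C, bond orders sum to 1 (valence 4) → 3 H
  atom 9: aromatic c, 3 neighbours → 0 H
  atom 10: F (halogen, monovalent) → 0 H
  atom 11: aromatic c, 3 neighbours → 0 H
  atom 12: aromatic c, 2 neighbours → 1 H
  atom 13: C, bond orders sum to 4 (valence 4) → 0 H
  atom 14: O, bond orders sum to 2 (valence 2) → 0 H
  atom 15: O, bond orders sum to 2 (valence 2) → 0 H
  atom 16: C, bond orders sum to 1 (valence 4) → 3 H
Totals → C:11, H:14, F:1, N:1, O:3.
In Hill order: C11H14FNO3.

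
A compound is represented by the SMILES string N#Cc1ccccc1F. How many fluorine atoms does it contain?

Scan the SMILES for F atoms (remember two-letter symbols like Cl and Br are single atoms).
Fluorine count: 1.

1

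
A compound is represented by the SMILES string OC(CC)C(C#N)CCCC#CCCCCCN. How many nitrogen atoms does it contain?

2

Scan the SMILES for N atoms (remember two-letter symbols like Cl and Br are single atoms).
Nitrogen count: 2.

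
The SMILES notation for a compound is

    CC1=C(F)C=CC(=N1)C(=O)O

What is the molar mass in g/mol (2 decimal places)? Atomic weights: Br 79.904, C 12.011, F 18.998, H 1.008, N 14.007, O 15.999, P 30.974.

155.13 g/mol

First, the molecular formula is C7H6FNO2 (counting implicit H from valence).
  C: 7 × 12.011 = 84.077
  F: 1 × 18.998 = 18.998
  H: 6 × 1.008 = 6.048
  N: 1 × 14.007 = 14.007
  O: 2 × 15.999 = 31.998
Sum: 7×12.011 + 1×18.998 + 6×1.008 + 1×14.007 + 2×15.999 = 155.128 → 155.13 g/mol.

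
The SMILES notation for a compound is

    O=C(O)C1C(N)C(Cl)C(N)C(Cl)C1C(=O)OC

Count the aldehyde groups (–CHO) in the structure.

0

Scan the SMILES for the aldehyde motif — none present.
Groups that are present: 1 carboxylic acid, 1 ester, 2 primary amine.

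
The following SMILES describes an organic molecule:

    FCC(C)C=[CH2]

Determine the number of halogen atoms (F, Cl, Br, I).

Halogen atoms appear at heavy-atom position 1 (1×F).
Other groups present: 1 alkene.
Halogen count: 1.

1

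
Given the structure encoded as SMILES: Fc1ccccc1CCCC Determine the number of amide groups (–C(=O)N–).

0

Scan the SMILES for the amide motif — none present.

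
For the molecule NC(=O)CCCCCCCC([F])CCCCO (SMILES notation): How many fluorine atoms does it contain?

1

Scan the SMILES for F atoms (remember two-letter symbols like Cl and Br are single atoms).
Fluorine count: 1.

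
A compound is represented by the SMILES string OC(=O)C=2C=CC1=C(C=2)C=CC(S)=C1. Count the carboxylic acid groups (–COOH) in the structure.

The carboxylic acid motif appears at heavy-atom position 2 in the SMILES.
Other groups present: 1 thiol.
Carboxylic acid count: 1.

1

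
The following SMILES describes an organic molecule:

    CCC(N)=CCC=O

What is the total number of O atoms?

1

Scan the SMILES for O atoms (remember two-letter symbols like Cl and Br are single atoms).
Oxygen count: 1.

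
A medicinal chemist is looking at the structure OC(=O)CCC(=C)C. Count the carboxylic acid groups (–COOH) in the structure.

The carboxylic acid motif appears at heavy-atom position 2 in the SMILES.
Other groups present: 1 alkene.
Carboxylic acid count: 1.

1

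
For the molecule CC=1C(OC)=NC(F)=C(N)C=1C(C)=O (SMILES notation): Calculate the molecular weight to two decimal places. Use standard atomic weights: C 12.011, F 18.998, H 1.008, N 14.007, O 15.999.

First, the molecular formula is C9H11FN2O2 (counting implicit H from valence).
  C: 9 × 12.011 = 108.099
  F: 1 × 18.998 = 18.998
  H: 11 × 1.008 = 11.088
  N: 2 × 14.007 = 28.014
  O: 2 × 15.999 = 31.998
Sum: 9×12.011 + 1×18.998 + 11×1.008 + 2×14.007 + 2×15.999 = 198.197 → 198.20 g/mol.

198.20 g/mol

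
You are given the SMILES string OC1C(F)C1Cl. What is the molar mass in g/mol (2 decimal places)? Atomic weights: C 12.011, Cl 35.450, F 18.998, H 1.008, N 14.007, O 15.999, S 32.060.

First, the molecular formula is C3H4ClFO (counting implicit H from valence).
  C: 3 × 12.011 = 36.033
  Cl: 1 × 35.450 = 35.450
  F: 1 × 18.998 = 18.998
  H: 4 × 1.008 = 4.032
  O: 1 × 15.999 = 15.999
Sum: 3×12.011 + 1×35.450 + 1×18.998 + 4×1.008 + 1×15.999 = 110.512 → 110.51 g/mol.

110.51 g/mol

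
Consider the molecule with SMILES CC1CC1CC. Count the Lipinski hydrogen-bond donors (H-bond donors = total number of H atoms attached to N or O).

Donors: find every N or O and count the H atoms it carries.
  (no N or O atoms present)
Lipinski HBD = 0.

0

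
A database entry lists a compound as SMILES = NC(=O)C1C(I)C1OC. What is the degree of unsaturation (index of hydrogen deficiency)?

Molecular formula: C5H8INO2.
DoU = (2C + 2 + N − H − X) / 2, where X is the halogen count and O/S are ignored.
    = (2·5 + 2 + 1 − 8 − 1) / 2 = 4 / 2 = 2.

2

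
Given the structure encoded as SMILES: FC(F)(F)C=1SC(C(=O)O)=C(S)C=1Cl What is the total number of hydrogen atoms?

Walk through each heavy atom and fill implicit hydrogens from standard valence (C 4, N 3, O 2, S 2, halogen 1):
  atom 1: F (halogen, monovalent) → 0 H
  atom 2: C, bond orders sum to 4 (valence 4) → 0 H
  atom 3: F (halogen, monovalent) → 0 H
  atom 4: F (halogen, monovalent) → 0 H
  atom 5: C, bond orders sum to 4 (valence 4) → 0 H
  atom 6: S, bond orders sum to 2 (valence 2) → 0 H
  atom 7: C, bond orders sum to 4 (valence 4) → 0 H
  atom 8: C, bond orders sum to 4 (valence 4) → 0 H
  atom 9: O, bond orders sum to 2 (valence 2) → 0 H
  atom 10: O, bond orders sum to 1 (valence 2) → 1 H
  atom 11: C, bond orders sum to 4 (valence 4) → 0 H
  atom 12: S, bond orders sum to 1 (valence 2) → 1 H
  atom 13: C, bond orders sum to 4 (valence 4) → 0 H
  atom 14: Cl (halogen, monovalent) → 0 H
Total hydrogens: 2.

2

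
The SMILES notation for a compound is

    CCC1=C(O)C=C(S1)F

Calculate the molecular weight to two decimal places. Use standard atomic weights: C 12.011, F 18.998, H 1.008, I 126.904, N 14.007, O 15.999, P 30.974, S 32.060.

146.18 g/mol

First, the molecular formula is C6H7FOS (counting implicit H from valence).
  C: 6 × 12.011 = 72.066
  F: 1 × 18.998 = 18.998
  H: 7 × 1.008 = 7.056
  O: 1 × 15.999 = 15.999
  S: 1 × 32.060 = 32.060
Sum: 6×12.011 + 1×18.998 + 7×1.008 + 1×15.999 + 1×32.060 = 146.179 → 146.18 g/mol.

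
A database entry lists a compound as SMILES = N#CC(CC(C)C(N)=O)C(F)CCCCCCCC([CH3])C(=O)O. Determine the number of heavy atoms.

Every atom symbol written in the SMILES (organic subset) is one heavy atom; implicit H are not written.
Heavy atoms by element → C:17, F:1, N:2, O:3.
Total: 23.

23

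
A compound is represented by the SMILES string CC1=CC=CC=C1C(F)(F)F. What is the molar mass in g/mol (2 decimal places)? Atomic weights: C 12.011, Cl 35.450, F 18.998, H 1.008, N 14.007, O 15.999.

160.14 g/mol

First, the molecular formula is C8H7F3 (counting implicit H from valence).
  C: 8 × 12.011 = 96.088
  F: 3 × 18.998 = 56.994
  H: 7 × 1.008 = 7.056
Sum: 8×12.011 + 3×18.998 + 7×1.008 = 160.138 → 160.14 g/mol.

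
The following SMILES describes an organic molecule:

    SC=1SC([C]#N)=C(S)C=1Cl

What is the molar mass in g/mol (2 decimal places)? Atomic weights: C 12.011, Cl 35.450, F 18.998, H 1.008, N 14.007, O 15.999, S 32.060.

207.71 g/mol

First, the molecular formula is C5H2ClNS3 (counting implicit H from valence).
  C: 5 × 12.011 = 60.055
  Cl: 1 × 35.450 = 35.450
  H: 2 × 1.008 = 2.016
  N: 1 × 14.007 = 14.007
  S: 3 × 32.060 = 96.180
Sum: 5×12.011 + 1×35.450 + 2×1.008 + 1×14.007 + 3×32.060 = 207.708 → 207.71 g/mol.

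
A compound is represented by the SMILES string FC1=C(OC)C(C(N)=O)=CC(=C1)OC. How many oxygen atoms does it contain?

Scan the SMILES for O atoms (remember two-letter symbols like Cl and Br are single atoms).
Oxygen count: 3.

3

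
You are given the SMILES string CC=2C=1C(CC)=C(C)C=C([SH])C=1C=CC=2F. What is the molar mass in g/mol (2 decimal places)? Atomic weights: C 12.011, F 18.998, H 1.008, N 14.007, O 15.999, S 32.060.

First, the molecular formula is C14H15FS (counting implicit H from valence).
  C: 14 × 12.011 = 168.154
  F: 1 × 18.998 = 18.998
  H: 15 × 1.008 = 15.120
  S: 1 × 32.060 = 32.060
Sum: 14×12.011 + 1×18.998 + 15×1.008 + 1×32.060 = 234.332 → 234.33 g/mol.

234.33 g/mol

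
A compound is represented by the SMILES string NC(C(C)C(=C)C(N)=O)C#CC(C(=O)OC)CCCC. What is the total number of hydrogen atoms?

24

Walk through each heavy atom and fill implicit hydrogens from standard valence (C 4, N 3, O 2, S 2, halogen 1):
  atom 1: N, bond orders sum to 1 (valence 3) → 2 H
  atom 2: C, bond orders sum to 3 (valence 4) → 1 H
  atom 3: C, bond orders sum to 3 (valence 4) → 1 H
  atom 4: C, bond orders sum to 1 (valence 4) → 3 H
  atom 5: C, bond orders sum to 4 (valence 4) → 0 H
  atom 6: C, bond orders sum to 2 (valence 4) → 2 H
  atom 7: C, bond orders sum to 4 (valence 4) → 0 H
  atom 8: N, bond orders sum to 1 (valence 3) → 2 H
  atom 9: O, bond orders sum to 2 (valence 2) → 0 H
  atom 10: C, bond orders sum to 4 (valence 4) → 0 H
  atom 11: C, bond orders sum to 4 (valence 4) → 0 H
  atom 12: C, bond orders sum to 3 (valence 4) → 1 H
  atom 13: C, bond orders sum to 4 (valence 4) → 0 H
  atom 14: O, bond orders sum to 2 (valence 2) → 0 H
  atom 15: O, bond orders sum to 2 (valence 2) → 0 H
  atom 16: C, bond orders sum to 1 (valence 4) → 3 H
  atom 17: C, bond orders sum to 2 (valence 4) → 2 H
  atom 18: C, bond orders sum to 2 (valence 4) → 2 H
  atom 19: C, bond orders sum to 2 (valence 4) → 2 H
  atom 20: C, bond orders sum to 1 (valence 4) → 3 H
Total hydrogens: 24.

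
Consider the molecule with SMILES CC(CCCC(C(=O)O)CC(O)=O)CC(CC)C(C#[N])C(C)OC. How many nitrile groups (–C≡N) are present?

1

The nitrile motif appears at heavy-atom position 19 in the SMILES.
Other groups present: 2 carboxylic acid, 1 ether.
Nitrile count: 1.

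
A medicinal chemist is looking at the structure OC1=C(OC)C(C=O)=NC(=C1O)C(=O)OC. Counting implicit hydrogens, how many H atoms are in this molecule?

Walk through each heavy atom and fill implicit hydrogens from standard valence (C 4, N 3, O 2, S 2, halogen 1):
  atom 1: O, bond orders sum to 1 (valence 2) → 1 H
  atom 2: C, bond orders sum to 4 (valence 4) → 0 H
  atom 3: C, bond orders sum to 4 (valence 4) → 0 H
  atom 4: O, bond orders sum to 2 (valence 2) → 0 H
  atom 5: C, bond orders sum to 1 (valence 4) → 3 H
  atom 6: C, bond orders sum to 4 (valence 4) → 0 H
  atom 7: C, bond orders sum to 3 (valence 4) → 1 H
  atom 8: O, bond orders sum to 2 (valence 2) → 0 H
  atom 9: N, bond orders sum to 3 (valence 3) → 0 H
  atom 10: C, bond orders sum to 4 (valence 4) → 0 H
  atom 11: C, bond orders sum to 4 (valence 4) → 0 H
  atom 12: O, bond orders sum to 1 (valence 2) → 1 H
  atom 13: C, bond orders sum to 4 (valence 4) → 0 H
  atom 14: O, bond orders sum to 2 (valence 2) → 0 H
  atom 15: O, bond orders sum to 2 (valence 2) → 0 H
  atom 16: C, bond orders sum to 1 (valence 4) → 3 H
Total hydrogens: 9.

9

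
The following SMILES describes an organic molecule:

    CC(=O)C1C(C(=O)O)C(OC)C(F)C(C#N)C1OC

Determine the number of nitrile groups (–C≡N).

The nitrile motif appears at heavy-atom position 15 in the SMILES.
Other groups present: 1 carboxylic acid, 2 ether, 1 ketone.
Nitrile count: 1.

1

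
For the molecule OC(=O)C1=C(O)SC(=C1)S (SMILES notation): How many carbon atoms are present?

5

Count every carbon token in the SMILES (each C, including those in ring-closure positions and inside branches).
Carbon count: 5.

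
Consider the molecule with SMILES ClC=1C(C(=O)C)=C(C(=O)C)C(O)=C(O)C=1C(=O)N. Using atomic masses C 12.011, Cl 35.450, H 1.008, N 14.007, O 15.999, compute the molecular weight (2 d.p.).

First, the molecular formula is C11H10ClNO5 (counting implicit H from valence).
  C: 11 × 12.011 = 132.121
  Cl: 1 × 35.450 = 35.450
  H: 10 × 1.008 = 10.080
  N: 1 × 14.007 = 14.007
  O: 5 × 15.999 = 79.995
Sum: 11×12.011 + 1×35.450 + 10×1.008 + 1×14.007 + 5×15.999 = 271.653 → 271.65 g/mol.

271.65 g/mol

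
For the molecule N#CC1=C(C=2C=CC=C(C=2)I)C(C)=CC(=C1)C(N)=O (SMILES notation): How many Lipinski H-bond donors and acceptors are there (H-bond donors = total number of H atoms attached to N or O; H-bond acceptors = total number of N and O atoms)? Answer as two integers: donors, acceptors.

Donors: find every N or O and count the H atoms it carries.
  atom 1 (N): bond orders sum to 3 → 0 H
  atom 18 (N): bond orders sum to 1 → 2 H
  atom 19 (O): bond orders sum to 2 → 0 H
Lipinski HBD = 2.
Acceptors: N atoms = 2, O atoms = 1 → HBA = 3.

2, 3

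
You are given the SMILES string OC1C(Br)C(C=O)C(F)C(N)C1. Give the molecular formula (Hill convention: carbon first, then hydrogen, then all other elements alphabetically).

Walk through each heavy atom and fill implicit hydrogens from standard valence (C 4, N 3, O 2, S 2, halogen 1):
  atom 1: O, bond orders sum to 1 (valence 2) → 1 H
  atom 2: C, bond orders sum to 3 (valence 4) → 1 H
  atom 3: C, bond orders sum to 3 (valence 4) → 1 H
  atom 4: Br (halogen, monovalent) → 0 H
  atom 5: C, bond orders sum to 3 (valence 4) → 1 H
  atom 6: C, bond orders sum to 3 (valence 4) → 1 H
  atom 7: O, bond orders sum to 2 (valence 2) → 0 H
  atom 8: C, bond orders sum to 3 (valence 4) → 1 H
  atom 9: F (halogen, monovalent) → 0 H
  atom 10: C, bond orders sum to 3 (valence 4) → 1 H
  atom 11: N, bond orders sum to 1 (valence 3) → 2 H
  atom 12: C, bond orders sum to 2 (valence 4) → 2 H
Totals → C:7, H:11, Br:1, F:1, N:1, O:2.

C7H11BrFNO2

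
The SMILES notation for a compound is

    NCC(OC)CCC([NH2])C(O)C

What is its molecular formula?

Walk through each heavy atom and fill implicit hydrogens from standard valence (C 4, N 3, O 2, S 2, halogen 1):
  atom 1: N, bond orders sum to 1 (valence 3) → 2 H
  atom 2: C, bond orders sum to 2 (valence 4) → 2 H
  atom 3: C, bond orders sum to 3 (valence 4) → 1 H
  atom 4: O, bond orders sum to 2 (valence 2) → 0 H
  atom 5: C, bond orders sum to 1 (valence 4) → 3 H
  atom 6: C, bond orders sum to 2 (valence 4) → 2 H
  atom 7: C, bond orders sum to 2 (valence 4) → 2 H
  atom 8: C, bond orders sum to 3 (valence 4) → 1 H
  atom 9: N with explicit H count 2
  atom 10: C, bond orders sum to 3 (valence 4) → 1 H
  atom 11: O, bond orders sum to 1 (valence 2) → 1 H
  atom 12: C, bond orders sum to 1 (valence 4) → 3 H
Totals → C:8, H:20, N:2, O:2.
In Hill order: C8H20N2O2.

C8H20N2O2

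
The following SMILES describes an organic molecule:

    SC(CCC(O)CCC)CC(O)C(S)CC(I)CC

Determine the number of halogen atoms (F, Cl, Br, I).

Halogen atoms appear at heavy-atom position 17 (1×I).
Other groups present: 2 hydroxyl, 2 thiol.
Halogen count: 1.

1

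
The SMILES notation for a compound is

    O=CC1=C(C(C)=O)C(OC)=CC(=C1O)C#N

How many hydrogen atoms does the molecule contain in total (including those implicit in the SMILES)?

9

Walk through each heavy atom and fill implicit hydrogens from standard valence (C 4, N 3, O 2, S 2, halogen 1):
  atom 1: O, bond orders sum to 2 (valence 2) → 0 H
  atom 2: C, bond orders sum to 3 (valence 4) → 1 H
  atom 3: C, bond orders sum to 4 (valence 4) → 0 H
  atom 4: C, bond orders sum to 4 (valence 4) → 0 H
  atom 5: C, bond orders sum to 4 (valence 4) → 0 H
  atom 6: C, bond orders sum to 1 (valence 4) → 3 H
  atom 7: O, bond orders sum to 2 (valence 2) → 0 H
  atom 8: C, bond orders sum to 4 (valence 4) → 0 H
  atom 9: O, bond orders sum to 2 (valence 2) → 0 H
  atom 10: C, bond orders sum to 1 (valence 4) → 3 H
  atom 11: C, bond orders sum to 3 (valence 4) → 1 H
  atom 12: C, bond orders sum to 4 (valence 4) → 0 H
  atom 13: C, bond orders sum to 4 (valence 4) → 0 H
  atom 14: O, bond orders sum to 1 (valence 2) → 1 H
  atom 15: C, bond orders sum to 4 (valence 4) → 0 H
  atom 16: N, bond orders sum to 3 (valence 3) → 0 H
Total hydrogens: 9.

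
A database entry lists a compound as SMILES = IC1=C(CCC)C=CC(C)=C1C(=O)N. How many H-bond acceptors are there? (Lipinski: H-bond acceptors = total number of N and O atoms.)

N atoms: 1; O atoms: 1.
Lipinski HBA = 1 + 1 = 2.

2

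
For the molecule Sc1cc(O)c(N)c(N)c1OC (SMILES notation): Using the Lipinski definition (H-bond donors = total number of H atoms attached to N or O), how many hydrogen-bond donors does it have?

5

Donors: find every N or O and count the H atoms it carries.
  atom 5 (O): bond orders sum to 1 → 1 H
  atom 7 (N): bond orders sum to 1 → 2 H
  atom 9 (N): bond orders sum to 1 → 2 H
  atom 11 (O): bond orders sum to 2 → 0 H
Lipinski HBD = 5.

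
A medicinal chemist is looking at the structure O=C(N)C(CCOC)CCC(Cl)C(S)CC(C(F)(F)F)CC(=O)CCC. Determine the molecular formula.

Walk through each heavy atom and fill implicit hydrogens from standard valence (C 4, N 3, O 2, S 2, halogen 1):
  atom 1: O, bond orders sum to 2 (valence 2) → 0 H
  atom 2: C, bond orders sum to 4 (valence 4) → 0 H
  atom 3: N, bond orders sum to 1 (valence 3) → 2 H
  atom 4: C, bond orders sum to 3 (valence 4) → 1 H
  atom 5: C, bond orders sum to 2 (valence 4) → 2 H
  atom 6: C, bond orders sum to 2 (valence 4) → 2 H
  atom 7: O, bond orders sum to 2 (valence 2) → 0 H
  atom 8: C, bond orders sum to 1 (valence 4) → 3 H
  atom 9: C, bond orders sum to 2 (valence 4) → 2 H
  atom 10: C, bond orders sum to 2 (valence 4) → 2 H
  atom 11: C, bond orders sum to 3 (valence 4) → 1 H
  atom 12: Cl (halogen, monovalent) → 0 H
  atom 13: C, bond orders sum to 3 (valence 4) → 1 H
  atom 14: S, bond orders sum to 1 (valence 2) → 1 H
  atom 15: C, bond orders sum to 2 (valence 4) → 2 H
  atom 16: C, bond orders sum to 3 (valence 4) → 1 H
  atom 17: C, bond orders sum to 4 (valence 4) → 0 H
  atom 18: F (halogen, monovalent) → 0 H
  atom 19: F (halogen, monovalent) → 0 H
  atom 20: F (halogen, monovalent) → 0 H
  atom 21: C, bond orders sum to 2 (valence 4) → 2 H
  atom 22: C, bond orders sum to 4 (valence 4) → 0 H
  atom 23: O, bond orders sum to 2 (valence 2) → 0 H
  atom 24: C, bond orders sum to 2 (valence 4) → 2 H
  atom 25: C, bond orders sum to 2 (valence 4) → 2 H
  atom 26: C, bond orders sum to 1 (valence 4) → 3 H
Totals → C:17, H:29, Cl:1, F:3, N:1, O:3, S:1.

C17H29ClF3NO3S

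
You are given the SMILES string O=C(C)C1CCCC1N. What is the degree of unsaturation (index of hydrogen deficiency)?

Degree of unsaturation = (number of rings) + (number of π bonds).
Ring closures in the SMILES: 1.
π bonds: 1 double bond (each 1 DoU) → 1 DoU from unsaturation.
Total DoU = 1 + 1 = 2.

2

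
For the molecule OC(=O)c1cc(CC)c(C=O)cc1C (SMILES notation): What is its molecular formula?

Walk through each heavy atom and fill implicit hydrogens from standard valence (C 4, N 3, O 2, S 2, halogen 1); for lowercase aromatic atoms, an aromatic c carries 1 H when it has two neighbours and 0 H with three, and aromatic n carries 0 H:
  atom 1: O, bond orders sum to 1 (valence 2) → 1 H
  atom 2: C, bond orders sum to 4 (valence 4) → 0 H
  atom 3: O, bond orders sum to 2 (valence 2) → 0 H
  atom 4: aromatic c, 3 neighbours → 0 H
  atom 5: aromatic c, 2 neighbours → 1 H
  atom 6: aromatic c, 3 neighbours → 0 H
  atom 7: C, bond orders sum to 2 (valence 4) → 2 H
  atom 8: C, bond orders sum to 1 (valence 4) → 3 H
  atom 9: aromatic c, 3 neighbours → 0 H
  atom 10: C, bond orders sum to 3 (valence 4) → 1 H
  atom 11: O, bond orders sum to 2 (valence 2) → 0 H
  atom 12: aromatic c, 2 neighbours → 1 H
  atom 13: aromatic c, 3 neighbours → 0 H
  atom 14: C, bond orders sum to 1 (valence 4) → 3 H
Totals → C:11, H:12, O:3.

C11H12O3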